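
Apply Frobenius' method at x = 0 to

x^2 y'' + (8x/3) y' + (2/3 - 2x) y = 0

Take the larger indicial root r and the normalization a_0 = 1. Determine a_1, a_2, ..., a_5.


Write in Frobenius form y'' + (p(x)/x) y' + (q(x)/x^2) y = 0:
  p(x) = 8/3,  q(x) = 2/3 - 2x.
Indicial equation: r(r-1) + (8/3) r + (2/3) = 0 -> roots r_1 = -2/3, r_2 = -1.
Take r = r_1 = -2/3. Let y(x) = x^r sum_{n>=0} a_n x^n with a_0 = 1.
Substitute y = x^r sum a_n x^n and match x^{r+n}. The recurrence is
  D(n) a_n - 2 a_{n-1} = 0,  where D(n) = (r+n)(r+n-1) + (8/3)(r+n) + (2/3).
  a_n = 2 / D(n) * a_{n-1}.
Since the indicial polynomial factors as (r - r_1)(r - r_2), D(n) = (r_1 + n - r_1)(r_1 + n - r_2) = n(n + 1/3).
Evaluating step by step (a_0 = 1):
  n = 1: D(1) = 1(1 + 1/3) = 4/3; numerator = 2(1) = 2; a_1 = (2)/(4/3) = 3/2
  n = 2: D(2) = 2(2 + 1/3) = 14/3; numerator = 2(3/2) = 3; a_2 = (3)/(14/3) = 9/14
  n = 3: D(3) = 3(3 + 1/3) = 10; numerator = 2(9/14) = 9/7; a_3 = (9/7)/(10) = 9/70
  n = 4: D(4) = 4(4 + 1/3) = 52/3; numerator = 2(9/70) = 9/35; a_4 = (9/35)/(52/3) = 27/1820
  n = 5: D(5) = 5(5 + 1/3) = 80/3; numerator = 2(27/1820) = 27/910; a_5 = (27/910)/(80/3) = 81/72800

r = -2/3; a_0 = 1; a_1 = 3/2; a_2 = 9/14; a_3 = 9/70; a_4 = 27/1820; a_5 = 81/72800


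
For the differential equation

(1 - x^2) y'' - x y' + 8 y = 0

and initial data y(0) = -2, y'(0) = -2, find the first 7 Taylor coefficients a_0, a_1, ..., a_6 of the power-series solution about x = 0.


Ansatz: y(x) = sum_{n>=0} a_n x^n, so y'(x) = sum_{n>=1} n a_n x^(n-1) and y''(x) = sum_{n>=2} n(n-1) a_n x^(n-2).
Substitute into P(x) y'' + Q(x) y' + R(x) y = 0 with P(x) = 1 - x^2, Q(x) = -x, R(x) = 8, and match powers of x.
Initial conditions: a_0 = -2, a_1 = -2.
Setting the coefficient of each power of x to zero and solving order by order (substituting the coefficients already found):
  x^0: 2 a_2 + 8 a_0 = 0  ->  2 a_2 = -8 a_0 = 16  ->  a_2 = 8
  x^1: 6 a_3 + 7 a_1 = 0  ->  6 a_3 = -7 a_1 = 14  ->  a_3 = 7/3
  x^2: 12 a_4 + 4 a_2 = 0  ->  12 a_4 = -4 a_2 = -32  ->  a_4 = -8/3
  x^3: 20 a_5 - a_3 = 0  ->  20 a_5 = a_3 = 7/3  ->  a_5 = 7/60
  x^4: 30 a_6 - 8 a_4 = 0  ->  30 a_6 = 8 a_4 = -64/3  ->  a_6 = -32/45
Truncated series: y(x) = -2 - 2 x + 8 x^2 + (7/3) x^3 - (8/3) x^4 + (7/60) x^5 - (32/45) x^6 + O(x^7).

a_0 = -2; a_1 = -2; a_2 = 8; a_3 = 7/3; a_4 = -8/3; a_5 = 7/60; a_6 = -32/45


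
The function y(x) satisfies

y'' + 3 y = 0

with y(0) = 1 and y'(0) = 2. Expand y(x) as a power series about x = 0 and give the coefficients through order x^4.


Ansatz: y(x) = sum_{n>=0} a_n x^n, so y'(x) = sum_{n>=1} n a_n x^(n-1) and y''(x) = sum_{n>=2} n(n-1) a_n x^(n-2).
Substitute into P(x) y'' + Q(x) y' + R(x) y = 0 with P(x) = 1, Q(x) = 0, R(x) = 3, and match powers of x.
Initial conditions: a_0 = 1, a_1 = 2.
Setting the coefficient of each power of x to zero and solving order by order (substituting the coefficients already found):
  x^0: 2 a_2 + 3 a_0 = 0  ->  2 a_2 = -3 a_0 = -3  ->  a_2 = -3/2
  x^1: 6 a_3 + 3 a_1 = 0  ->  6 a_3 = -3 a_1 = -6  ->  a_3 = -1
  x^2: 12 a_4 + 3 a_2 = 0  ->  12 a_4 = -3 a_2 = 9/2  ->  a_4 = 3/8
Truncated series: y(x) = 1 + 2 x - (3/2) x^2 - x^3 + (3/8) x^4 + O(x^5).

a_0 = 1; a_1 = 2; a_2 = -3/2; a_3 = -1; a_4 = 3/8


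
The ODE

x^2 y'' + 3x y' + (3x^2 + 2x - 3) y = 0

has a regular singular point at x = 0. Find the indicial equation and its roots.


Divide by x^2 to reach normal form y'' + P_1(x) y' + P_2(x) y = 0 with P_1(x) = 3/x and P_2(x) = 3 + 2/x - 3/x^2.
x = 0 is a singular point because the y'-coefficient 3/x has a pole at x = 0 and the y-coefficient 3 + 2/x - 3/x^2 has a pole at x = 0.
It is a regular singular point because x P_1(x) = p(x) = 3 and x^2 P_2(x) = q(x) = 3x^2 + 2x - 3 are polynomials, hence analytic at x = 0.
p(0) = 3,  q(0) = -3.
Indicial equation: r(r-1) + p(0) r + q(0) = 0, i.e. r^2 + (p(0) - 1) r + q(0) = 0, i.e. r^2 + 2 r - 3 = 0.
Discriminant: (2)^2 - 4(-3) = 16, so r = (-2 ± 4)/2.
Solving: r_1 = 1, r_2 = -3.

indicial: r^2 + 2 r - 3 = 0; roots r_1 = 1, r_2 = -3


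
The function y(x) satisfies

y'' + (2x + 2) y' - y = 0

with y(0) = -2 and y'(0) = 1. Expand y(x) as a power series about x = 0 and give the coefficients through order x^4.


Ansatz: y(x) = sum_{n>=0} a_n x^n, so y'(x) = sum_{n>=1} n a_n x^(n-1) and y''(x) = sum_{n>=2} n(n-1) a_n x^(n-2).
Substitute into P(x) y'' + Q(x) y' + R(x) y = 0 with P(x) = 1, Q(x) = 2x + 2, R(x) = -1, and match powers of x.
Initial conditions: a_0 = -2, a_1 = 1.
Setting the coefficient of each power of x to zero and solving order by order (substituting the coefficients already found):
  x^0: 2 a_2 + 2 a_1 - a_0 = 0  ->  2 a_2 = -2 a_1 + a_0 = -4  ->  a_2 = -2
  x^1: 6 a_3 + 4 a_2 + a_1 = 0  ->  6 a_3 = -4 a_2 - a_1 = 7  ->  a_3 = 7/6
  x^2: 12 a_4 + 6 a_3 + 3 a_2 = 0  ->  12 a_4 = -6 a_3 - 3 a_2 = -1  ->  a_4 = -1/12
Truncated series: y(x) = -2 + x - 2 x^2 + (7/6) x^3 - (1/12) x^4 + O(x^5).

a_0 = -2; a_1 = 1; a_2 = -2; a_3 = 7/6; a_4 = -1/12


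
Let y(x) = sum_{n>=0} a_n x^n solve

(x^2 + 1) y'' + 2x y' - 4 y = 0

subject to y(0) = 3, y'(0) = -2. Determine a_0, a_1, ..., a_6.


Ansatz: y(x) = sum_{n>=0} a_n x^n, so y'(x) = sum_{n>=1} n a_n x^(n-1) and y''(x) = sum_{n>=2} n(n-1) a_n x^(n-2).
Substitute into P(x) y'' + Q(x) y' + R(x) y = 0 with P(x) = x^2 + 1, Q(x) = 2x, R(x) = -4, and match powers of x.
Initial conditions: a_0 = 3, a_1 = -2.
Setting the coefficient of each power of x to zero and solving order by order (substituting the coefficients already found):
  x^0: 2 a_2 - 4 a_0 = 0  ->  2 a_2 = 4 a_0 = 12  ->  a_2 = 6
  x^1: 6 a_3 - 2 a_1 = 0  ->  6 a_3 = 2 a_1 = -4  ->  a_3 = -2/3
  x^2: 12 a_4 + 2 a_2 = 0  ->  12 a_4 = -2 a_2 = -12  ->  a_4 = -1
  x^3: 20 a_5 + 8 a_3 = 0  ->  20 a_5 = -8 a_3 = 16/3  ->  a_5 = 4/15
  x^4: 30 a_6 + 16 a_4 = 0  ->  30 a_6 = -16 a_4 = 16  ->  a_6 = 8/15
Truncated series: y(x) = 3 - 2 x + 6 x^2 - (2/3) x^3 - x^4 + (4/15) x^5 + (8/15) x^6 + O(x^7).

a_0 = 3; a_1 = -2; a_2 = 6; a_3 = -2/3; a_4 = -1; a_5 = 4/15; a_6 = 8/15


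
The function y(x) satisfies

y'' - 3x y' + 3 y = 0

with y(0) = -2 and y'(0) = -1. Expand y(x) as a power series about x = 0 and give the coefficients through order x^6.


Ansatz: y(x) = sum_{n>=0} a_n x^n, so y'(x) = sum_{n>=1} n a_n x^(n-1) and y''(x) = sum_{n>=2} n(n-1) a_n x^(n-2).
Substitute into P(x) y'' + Q(x) y' + R(x) y = 0 with P(x) = 1, Q(x) = -3x, R(x) = 3, and match powers of x.
Initial conditions: a_0 = -2, a_1 = -1.
Setting the coefficient of each power of x to zero and solving order by order (substituting the coefficients already found):
  x^0: 2 a_2 + 3 a_0 = 0  ->  2 a_2 = -3 a_0 = 6  ->  a_2 = 3
  x^1: 6 a_3 = 0  ->  a_3 = 0
  x^2: 12 a_4 - 3 a_2 = 0  ->  12 a_4 = 3 a_2 = 9  ->  a_4 = 3/4
  x^3: 20 a_5 - 6 a_3 = 0  ->  20 a_5 = 6 a_3 = 0  ->  a_5 = 0
  x^4: 30 a_6 - 9 a_4 = 0  ->  30 a_6 = 9 a_4 = 27/4  ->  a_6 = 9/40
Truncated series: y(x) = -2 - x + 3 x^2 + (3/4) x^4 + (9/40) x^6 + O(x^7).

a_0 = -2; a_1 = -1; a_2 = 3; a_3 = 0; a_4 = 3/4; a_5 = 0; a_6 = 9/40


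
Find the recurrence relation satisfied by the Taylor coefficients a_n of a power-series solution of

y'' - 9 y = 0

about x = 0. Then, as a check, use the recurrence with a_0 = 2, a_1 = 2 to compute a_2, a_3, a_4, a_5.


Substitute y = sum_n a_n x^n into y'' + (const) y = 0.
y''(x) = sum_{n>=0} (n+2)(n+1) a_{n+2} x^n.
The ODE becomes sum_n [(n+2)(n+1) a_{n+2} - 9 a_n] x^n = 0.
Setting each coefficient to zero gives the recurrence:
  (n+2)(n+1) a_{n+2} - 9 a_n = 0,
  a_{n+2} = 9 / ((n+1)(n+2)) a_n.

Check with a_0 = 2, a_1 = 2 (apply the recurrence for n = 0, 1, 2, 3): a_0 = 2, a_1 = 2, a_2 = 9, a_3 = 3, a_4 = 27/4, a_5 = 27/20.

a_{n+2} = 9/((n+1)(n+2)) * a_n; check: a_0 = 2, a_1 = 2, a_2 = 9, a_3 = 3, a_4 = 27/4, a_5 = 27/20


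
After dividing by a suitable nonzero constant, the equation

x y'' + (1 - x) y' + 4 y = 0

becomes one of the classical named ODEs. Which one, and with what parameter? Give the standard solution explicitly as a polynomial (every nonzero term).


The equation is already in a standard form:  x y'' + (1 - x) y' + 4 y = 0.
This matches the Laguerre equation x y'' + (1 - x) y' + n y = 0 with n = 4; the polynomial solution is L_4(x).
With y = sum_k a_k x^k, matching x^k gives (k+1)k a_{k+1} + (k+1) a_{k+1} - k a_k + n a_k = 0, i.e. (k+1)^2 a_{k+1} = (k - n) a_k = (k - 4) a_k. The right side vanishes at k = 4, so the series terminates at degree 4.
Standard normalization L_n(0) = 1 gives a_0 = 1. Work upward with a_{k+1} = (k - 4) a_k / (k+1)^2:
  a_1 = (0 - 4)(1) / 1^2 = -4/1 = -4
  a_2 = (1 - 4)(-4) / 2^2 = 12/4 = 3
  a_3 = (2 - 4)(3) / 3^2 = -6/9 = -2/3
  a_4 = (3 - 4)(-2/3) / 4^2 = (2/3)/16 = 1/24
Hence L_4(x) = x^4/24 - 2 x^3/3 + 3 x^2 - 4 x + 1.

L_4(x); series = x^4/24 - 2 x^3/3 + 3 x^2 - 4 x + 1


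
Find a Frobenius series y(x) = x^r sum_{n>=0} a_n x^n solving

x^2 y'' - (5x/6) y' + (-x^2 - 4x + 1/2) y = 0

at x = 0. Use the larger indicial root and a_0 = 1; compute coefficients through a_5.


Write in Frobenius form y'' + (p(x)/x) y' + (q(x)/x^2) y = 0:
  p(x) = -5/6,  q(x) = -x^2 - 4x + 1/2.
Indicial equation: r(r-1) + (-5/6) r + (1/2) = 0 -> roots r_1 = 3/2, r_2 = 1/3.
Take r = r_1 = 3/2. Let y(x) = x^r sum_{n>=0} a_n x^n with a_0 = 1.
Substitute y = x^r sum a_n x^n and match x^{r+n}. The recurrence is
  D(n) a_n - 4 a_{n-1} - 1 a_{n-2} = 0,  where D(n) = (r+n)(r+n-1) + (-5/6)(r+n) + (1/2).
  a_n = [4 a_{n-1} + 1 a_{n-2}] / D(n).
Since the indicial polynomial factors as (r - r_1)(r - r_2), D(n) = (r_1 + n - r_1)(r_1 + n - r_2) = n(n + 7/6).
Evaluating step by step (a_0 = 1):
  n = 1: D(1) = 1(1 + 7/6) = 13/6; numerator = 4(1) = 4; a_1 = (4)/(13/6) = 24/13
  n = 2: D(2) = 2(2 + 7/6) = 19/3; numerator = 4(24/13) + 1(1) = 109/13; a_2 = (109/13)/(19/3) = 327/247
  n = 3: D(3) = 3(3 + 7/6) = 25/2; numerator = 4(327/247) + 1(24/13) = 1764/247; a_3 = (1764/247)/(25/2) = 3528/6175
  n = 4: D(4) = 4(4 + 7/6) = 62/3; numerator = 4(3528/6175) + 1(327/247) = 1173/325; a_4 = (1173/325)/(62/3) = 3519/20150
  n = 5: D(5) = 5(5 + 7/6) = 185/6; numerator = 4(3519/20150) + 1(3528/6175) = 48618/38285; a_5 = (48618/38285)/(185/6) = 7884/191425

r = 3/2; a_0 = 1; a_1 = 24/13; a_2 = 327/247; a_3 = 3528/6175; a_4 = 3519/20150; a_5 = 7884/191425


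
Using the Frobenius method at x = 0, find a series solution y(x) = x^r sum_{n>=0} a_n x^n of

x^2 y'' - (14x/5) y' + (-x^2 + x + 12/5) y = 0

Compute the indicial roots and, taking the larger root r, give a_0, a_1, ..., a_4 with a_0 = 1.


Write in Frobenius form y'' + (p(x)/x) y' + (q(x)/x^2) y = 0:
  p(x) = -14/5,  q(x) = -x^2 + x + 12/5.
Indicial equation: r(r-1) + (-14/5) r + (12/5) = 0 -> roots r_1 = 3, r_2 = 4/5.
Take r = r_1 = 3. Let y(x) = x^r sum_{n>=0} a_n x^n with a_0 = 1.
Substitute y = x^r sum a_n x^n and match x^{r+n}. The recurrence is
  D(n) a_n + 1 a_{n-1} - 1 a_{n-2} = 0,  where D(n) = (r+n)(r+n-1) + (-14/5)(r+n) + (12/5).
  a_n = [-1 a_{n-1} + 1 a_{n-2}] / D(n).
Since the indicial polynomial factors as (r - r_1)(r - r_2), D(n) = (r_1 + n - r_1)(r_1 + n - r_2) = n(n + 11/5).
Evaluating step by step (a_0 = 1):
  n = 1: D(1) = 1(1 + 11/5) = 16/5; numerator = -1(1) = -1; a_1 = (-1)/(16/5) = -5/16
  n = 2: D(2) = 2(2 + 11/5) = 42/5; numerator = -1(-5/16) + 1(1) = 21/16; a_2 = (21/16)/(42/5) = 5/32
  n = 3: D(3) = 3(3 + 11/5) = 78/5; numerator = -1(5/32) + 1(-5/16) = -15/32; a_3 = (-15/32)/(78/5) = -25/832
  n = 4: D(4) = 4(4 + 11/5) = 124/5; numerator = -1(-25/832) + 1(5/32) = 155/832; a_4 = (155/832)/(124/5) = 25/3328

r = 3; a_0 = 1; a_1 = -5/16; a_2 = 5/32; a_3 = -25/832; a_4 = 25/3328


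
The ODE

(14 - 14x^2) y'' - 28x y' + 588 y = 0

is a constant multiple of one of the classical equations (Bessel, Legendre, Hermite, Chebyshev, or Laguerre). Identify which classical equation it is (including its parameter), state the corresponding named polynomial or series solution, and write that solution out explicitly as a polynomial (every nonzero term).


All three coefficients share the factor 14; dividing through by 14 gives  (1 - x^2) y'' - 2x y' + 42 y = 0.
This matches the Legendre equation (1 - x^2) y'' - 2x y' + n(n+1) y = 0 (note the -2x y' term) with n(n+1) = 42, so n = 6; the polynomial solution is P_6(x).
With y = sum_k a_k x^k, matching x^k gives (k+2)(k+1) a_{k+2} = [k(k+1) - n(n+1)] a_k = (k - 6)(k + 7) a_k. The right side vanishes at k = 6, so the series with the parity of 6 terminates at degree 6.
Standard normalization (P_n(1) = 1): leading coefficient (2n)!/(2^n (n!)^2) = 479001600/(64*518400) = 231/16, so a_6 = 231/16. Work downward with a_k = (k+1)(k+2) a_{k+2} / ((k - 6)(k + 7)):
  a_4 = (5)(6)(231/16) / ((4 - 6)(4 + 7)) = (3465/8)/(-22) = -315/16
  a_2 = (3)(4)(-315/16) / ((2 - 6)(2 + 7)) = (-945/4)/(-36) = 105/16
  a_0 = (1)(2)(105/16) / ((0 - 6)(0 + 7)) = (105/8)/(-42) = -5/16
Hence P_6(x) = 231 x^6/16 - 315 x^4/16 + 105 x^2/16 - 5/16.

P_6(x); series = 231 x^6/16 - 315 x^4/16 + 105 x^2/16 - 5/16


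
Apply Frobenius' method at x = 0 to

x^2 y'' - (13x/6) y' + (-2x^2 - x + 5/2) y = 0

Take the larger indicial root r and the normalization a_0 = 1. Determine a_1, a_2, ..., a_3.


Write in Frobenius form y'' + (p(x)/x) y' + (q(x)/x^2) y = 0:
  p(x) = -13/6,  q(x) = -2x^2 - x + 5/2.
Indicial equation: r(r-1) + (-13/6) r + (5/2) = 0 -> roots r_1 = 5/3, r_2 = 3/2.
Take r = r_1 = 5/3. Let y(x) = x^r sum_{n>=0} a_n x^n with a_0 = 1.
Substitute y = x^r sum a_n x^n and match x^{r+n}. The recurrence is
  D(n) a_n - 1 a_{n-1} - 2 a_{n-2} = 0,  where D(n) = (r+n)(r+n-1) + (-13/6)(r+n) + (5/2).
  a_n = [1 a_{n-1} + 2 a_{n-2}] / D(n).
Since the indicial polynomial factors as (r - r_1)(r - r_2), D(n) = (r_1 + n - r_1)(r_1 + n - r_2) = n(n + 1/6).
Evaluating step by step (a_0 = 1):
  n = 1: D(1) = 1(1 + 1/6) = 7/6; numerator = 1(1) = 1; a_1 = (1)/(7/6) = 6/7
  n = 2: D(2) = 2(2 + 1/6) = 13/3; numerator = 1(6/7) + 2(1) = 20/7; a_2 = (20/7)/(13/3) = 60/91
  n = 3: D(3) = 3(3 + 1/6) = 19/2; numerator = 1(60/91) + 2(6/7) = 216/91; a_3 = (216/91)/(19/2) = 432/1729

r = 5/3; a_0 = 1; a_1 = 6/7; a_2 = 60/91; a_3 = 432/1729


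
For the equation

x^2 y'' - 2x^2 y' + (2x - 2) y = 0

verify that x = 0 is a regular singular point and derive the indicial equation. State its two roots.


Divide by x^2 to reach normal form y'' + P_1(x) y' + P_2(x) y = 0 with P_1(x) = -2 and P_2(x) = 2/x - 2/x^2.
x = 0 is a singular point because the y-coefficient 2/x - 2/x^2 has a pole at x = 0.
It is a regular singular point because x P_1(x) = p(x) = -2x and x^2 P_2(x) = q(x) = 2x - 2 are polynomials, hence analytic at x = 0.
p(0) = 0,  q(0) = -2.
Indicial equation: r(r-1) + p(0) r + q(0) = 0, i.e. r^2 + (p(0) - 1) r + q(0) = 0, i.e. r^2 - 1 r - 2 = 0.
Discriminant: (-1)^2 - 4(-2) = 9, so r = (1 ± 3)/2.
Solving: r_1 = 2, r_2 = -1.

indicial: r^2 - 1 r - 2 = 0; roots r_1 = 2, r_2 = -1


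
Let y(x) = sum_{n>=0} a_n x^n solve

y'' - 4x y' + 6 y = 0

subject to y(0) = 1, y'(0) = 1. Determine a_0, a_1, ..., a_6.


Ansatz: y(x) = sum_{n>=0} a_n x^n, so y'(x) = sum_{n>=1} n a_n x^(n-1) and y''(x) = sum_{n>=2} n(n-1) a_n x^(n-2).
Substitute into P(x) y'' + Q(x) y' + R(x) y = 0 with P(x) = 1, Q(x) = -4x, R(x) = 6, and match powers of x.
Initial conditions: a_0 = 1, a_1 = 1.
Setting the coefficient of each power of x to zero and solving order by order (substituting the coefficients already found):
  x^0: 2 a_2 + 6 a_0 = 0  ->  2 a_2 = -6 a_0 = -6  ->  a_2 = -3
  x^1: 6 a_3 + 2 a_1 = 0  ->  6 a_3 = -2 a_1 = -2  ->  a_3 = -1/3
  x^2: 12 a_4 - 2 a_2 = 0  ->  12 a_4 = 2 a_2 = -6  ->  a_4 = -1/2
  x^3: 20 a_5 - 6 a_3 = 0  ->  20 a_5 = 6 a_3 = -2  ->  a_5 = -1/10
  x^4: 30 a_6 - 10 a_4 = 0  ->  30 a_6 = 10 a_4 = -5  ->  a_6 = -1/6
Truncated series: y(x) = 1 + x - 3 x^2 - (1/3) x^3 - (1/2) x^4 - (1/10) x^5 - (1/6) x^6 + O(x^7).

a_0 = 1; a_1 = 1; a_2 = -3; a_3 = -1/3; a_4 = -1/2; a_5 = -1/10; a_6 = -1/6


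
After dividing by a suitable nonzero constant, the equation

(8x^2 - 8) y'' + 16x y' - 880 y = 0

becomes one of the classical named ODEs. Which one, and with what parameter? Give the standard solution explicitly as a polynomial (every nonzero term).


All three coefficients share the factor -8; dividing through by -8 gives  (1 - x^2) y'' - 2x y' + 110 y = 0.
This matches the Legendre equation (1 - x^2) y'' - 2x y' + n(n+1) y = 0 (note the -2x y' term) with n(n+1) = 110, so n = 10; the polynomial solution is P_10(x).
With y = sum_k a_k x^k, matching x^k gives (k+2)(k+1) a_{k+2} = [k(k+1) - n(n+1)] a_k = (k - 10)(k + 11) a_k. The right side vanishes at k = 10, so the series with the parity of 10 terminates at degree 10.
Standard normalization (P_n(1) = 1): leading coefficient (2n)!/(2^n (n!)^2) = 2432902008176640000/(1024*13168189440000) = 46189/256, so a_10 = 46189/256. Work downward with a_k = (k+1)(k+2) a_{k+2} / ((k - 10)(k + 11)):
  a_8 = (9)(10)(46189/256) / ((8 - 10)(8 + 11)) = (2078505/128)/(-38) = -109395/256
  a_6 = (7)(8)(-109395/256) / ((6 - 10)(6 + 11)) = (-765765/32)/(-68) = 45045/128
  a_4 = (5)(6)(45045/128) / ((4 - 10)(4 + 11)) = (675675/64)/(-90) = -15015/128
  a_2 = (3)(4)(-15015/128) / ((2 - 10)(2 + 11)) = (-45045/32)/(-104) = 3465/256
  a_0 = (1)(2)(3465/256) / ((0 - 10)(0 + 11)) = (3465/128)/(-110) = -63/256
Hence P_10(x) = 46189 x^10/256 - 109395 x^8/256 + 45045 x^6/128 - 15015 x^4/128 + 3465 x^2/256 - 63/256.

P_10(x); series = 46189 x^10/256 - 109395 x^8/256 + 45045 x^6/128 - 15015 x^4/128 + 3465 x^2/256 - 63/256


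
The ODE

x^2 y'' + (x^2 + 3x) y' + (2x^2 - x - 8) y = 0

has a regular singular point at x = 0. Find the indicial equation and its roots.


Divide by x^2 to reach normal form y'' + P_1(x) y' + P_2(x) y = 0 with P_1(x) = 1 + 3/x and P_2(x) = 2 - 1/x - 8/x^2.
x = 0 is a singular point because the y'-coefficient 1 + 3/x has a pole at x = 0 and the y-coefficient 2 - 1/x - 8/x^2 has a pole at x = 0.
It is a regular singular point because x P_1(x) = p(x) = x + 3 and x^2 P_2(x) = q(x) = 2x^2 - x - 8 are polynomials, hence analytic at x = 0.
p(0) = 3,  q(0) = -8.
Indicial equation: r(r-1) + p(0) r + q(0) = 0, i.e. r^2 + (p(0) - 1) r + q(0) = 0, i.e. r^2 + 2 r - 8 = 0.
Discriminant: (2)^2 - 4(-8) = 36, so r = (-2 ± 6)/2.
Solving: r_1 = 2, r_2 = -4.

indicial: r^2 + 2 r - 8 = 0; roots r_1 = 2, r_2 = -4


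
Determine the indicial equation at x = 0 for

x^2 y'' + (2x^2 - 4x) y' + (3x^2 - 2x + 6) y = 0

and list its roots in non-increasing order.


Divide by x^2 to reach normal form y'' + P_1(x) y' + P_2(x) y = 0 with P_1(x) = 2 - 4/x and P_2(x) = 3 - 2/x + 6/x^2.
x = 0 is a singular point because the y'-coefficient 2 - 4/x has a pole at x = 0 and the y-coefficient 3 - 2/x + 6/x^2 has a pole at x = 0.
It is a regular singular point because x P_1(x) = p(x) = 2x - 4 and x^2 P_2(x) = q(x) = 3x^2 - 2x + 6 are polynomials, hence analytic at x = 0.
p(0) = -4,  q(0) = 6.
Indicial equation: r(r-1) + p(0) r + q(0) = 0, i.e. r^2 + (p(0) - 1) r + q(0) = 0, i.e. r^2 - 5 r + 6 = 0.
Discriminant: (-5)^2 - 4(6) = 1, so r = (5 ± 1)/2.
Solving: r_1 = 3, r_2 = 2.

indicial: r^2 - 5 r + 6 = 0; roots r_1 = 3, r_2 = 2


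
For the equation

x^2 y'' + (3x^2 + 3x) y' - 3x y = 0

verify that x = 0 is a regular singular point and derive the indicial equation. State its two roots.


Divide by x^2 to reach normal form y'' + P_1(x) y' + P_2(x) y = 0 with P_1(x) = 3 + 3/x and P_2(x) = -3/x.
x = 0 is a singular point because the y'-coefficient 3 + 3/x has a pole at x = 0 and the y-coefficient -3/x has a pole at x = 0.
It is a regular singular point because x P_1(x) = p(x) = 3x + 3 and x^2 P_2(x) = q(x) = -3x are polynomials, hence analytic at x = 0.
p(0) = 3,  q(0) = 0.
Indicial equation: r(r-1) + p(0) r + q(0) = 0, i.e. r^2 + (p(0) - 1) r + q(0) = 0, i.e. r^2 + 2 r = 0.
Discriminant: (2)^2 - 4(0) = 4, so r = (-2 ± 2)/2.
Solving: r_1 = 0, r_2 = -2.

indicial: r^2 + 2 r = 0; roots r_1 = 0, r_2 = -2


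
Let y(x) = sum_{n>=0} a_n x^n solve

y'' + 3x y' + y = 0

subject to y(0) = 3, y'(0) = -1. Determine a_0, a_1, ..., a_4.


Ansatz: y(x) = sum_{n>=0} a_n x^n, so y'(x) = sum_{n>=1} n a_n x^(n-1) and y''(x) = sum_{n>=2} n(n-1) a_n x^(n-2).
Substitute into P(x) y'' + Q(x) y' + R(x) y = 0 with P(x) = 1, Q(x) = 3x, R(x) = 1, and match powers of x.
Initial conditions: a_0 = 3, a_1 = -1.
Setting the coefficient of each power of x to zero and solving order by order (substituting the coefficients already found):
  x^0: 2 a_2 + a_0 = 0  ->  2 a_2 = -a_0 = -3  ->  a_2 = -3/2
  x^1: 6 a_3 + 4 a_1 = 0  ->  6 a_3 = -4 a_1 = 4  ->  a_3 = 2/3
  x^2: 12 a_4 + 7 a_2 = 0  ->  12 a_4 = -7 a_2 = 21/2  ->  a_4 = 7/8
Truncated series: y(x) = 3 - x - (3/2) x^2 + (2/3) x^3 + (7/8) x^4 + O(x^5).

a_0 = 3; a_1 = -1; a_2 = -3/2; a_3 = 2/3; a_4 = 7/8


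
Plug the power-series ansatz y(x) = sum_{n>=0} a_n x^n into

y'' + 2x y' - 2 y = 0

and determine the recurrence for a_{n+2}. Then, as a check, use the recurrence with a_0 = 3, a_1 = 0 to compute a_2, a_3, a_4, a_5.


Substitute y = sum_n a_n x^n.
y''(x) has coefficient (n+2)(n+1) a_{n+2} at x^n;
2 x y'(x) has coefficient 2 n a_n at x^n (shift);
-2 y(x) has coefficient -2 a_n at x^n.
Matching x^n: (n+2)(n+1) a_{n+2} + (2n - 2) a_n = 0.
Thus a_{n+2} = (-2n + 2) / ((n+1)(n+2)) * a_n.

Check with a_0 = 3, a_1 = 0 (apply the recurrence for n = 0, 1, 2, 3): a_0 = 3, a_1 = 0, a_2 = 3, a_3 = 0, a_4 = -1/2, a_5 = 0.

a_(n+2) = (-2n + 2) / ((n+1)(n+2)) * a_n; check: a_0 = 3, a_1 = 0, a_2 = 3, a_3 = 0, a_4 = -1/2, a_5 = 0


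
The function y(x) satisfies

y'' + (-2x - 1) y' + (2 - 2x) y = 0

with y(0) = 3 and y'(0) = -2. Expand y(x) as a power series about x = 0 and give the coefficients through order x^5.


Ansatz: y(x) = sum_{n>=0} a_n x^n, so y'(x) = sum_{n>=1} n a_n x^(n-1) and y''(x) = sum_{n>=2} n(n-1) a_n x^(n-2).
Substitute into P(x) y'' + Q(x) y' + R(x) y = 0 with P(x) = 1, Q(x) = -2x - 1, R(x) = 2 - 2x, and match powers of x.
Initial conditions: a_0 = 3, a_1 = -2.
Setting the coefficient of each power of x to zero and solving order by order (substituting the coefficients already found):
  x^0: 2 a_2 - a_1 + 2 a_0 = 0  ->  2 a_2 = a_1 - 2 a_0 = -8  ->  a_2 = -4
  x^1: 6 a_3 - 2 a_2 - 2 a_0 = 0  ->  6 a_3 = 2 a_2 + 2 a_0 = -2  ->  a_3 = -1/3
  x^2: 12 a_4 - 3 a_3 - 2 a_2 - 2 a_1 = 0  ->  12 a_4 = 3 a_3 + 2 a_2 + 2 a_1 = -13  ->  a_4 = -13/12
  x^3: 20 a_5 - 4 a_4 - 4 a_3 - 2 a_2 = 0  ->  20 a_5 = 4 a_4 + 4 a_3 + 2 a_2 = -41/3  ->  a_5 = -41/60
Truncated series: y(x) = 3 - 2 x - 4 x^2 - (1/3) x^3 - (13/12) x^4 - (41/60) x^5 + O(x^6).

a_0 = 3; a_1 = -2; a_2 = -4; a_3 = -1/3; a_4 = -13/12; a_5 = -41/60


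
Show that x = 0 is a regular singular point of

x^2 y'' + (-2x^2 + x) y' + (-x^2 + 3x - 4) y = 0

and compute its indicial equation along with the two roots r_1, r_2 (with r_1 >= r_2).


Divide by x^2 to reach normal form y'' + P_1(x) y' + P_2(x) y = 0 with P_1(x) = -2 + 1/x and P_2(x) = -1 + 3/x - 4/x^2.
x = 0 is a singular point because the y'-coefficient -2 + 1/x has a pole at x = 0 and the y-coefficient -1 + 3/x - 4/x^2 has a pole at x = 0.
It is a regular singular point because x P_1(x) = p(x) = 1 - 2x and x^2 P_2(x) = q(x) = -x^2 + 3x - 4 are polynomials, hence analytic at x = 0.
p(0) = 1,  q(0) = -4.
Indicial equation: r(r-1) + p(0) r + q(0) = 0, i.e. r^2 + (p(0) - 1) r + q(0) = 0, i.e. r^2 - 4 = 0.
Discriminant: (0)^2 - 4(-4) = 16, so r = (0 ± 4)/2.
Solving: r_1 = 2, r_2 = -2.

indicial: r^2 - 4 = 0; roots r_1 = 2, r_2 = -2


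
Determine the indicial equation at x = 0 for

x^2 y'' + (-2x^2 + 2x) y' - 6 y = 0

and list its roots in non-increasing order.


Divide by x^2 to reach normal form y'' + P_1(x) y' + P_2(x) y = 0 with P_1(x) = -2 + 2/x and P_2(x) = -6/x^2.
x = 0 is a singular point because the y'-coefficient -2 + 2/x has a pole at x = 0 and the y-coefficient -6/x^2 has a pole at x = 0.
It is a regular singular point because x P_1(x) = p(x) = 2 - 2x and x^2 P_2(x) = q(x) = -6 are polynomials, hence analytic at x = 0.
p(0) = 2,  q(0) = -6.
Indicial equation: r(r-1) + p(0) r + q(0) = 0, i.e. r^2 + (p(0) - 1) r + q(0) = 0, i.e. r^2 + 1 r - 6 = 0.
Discriminant: (1)^2 - 4(-6) = 25, so r = (-1 ± 5)/2.
Solving: r_1 = 2, r_2 = -3.

indicial: r^2 + 1 r - 6 = 0; roots r_1 = 2, r_2 = -3


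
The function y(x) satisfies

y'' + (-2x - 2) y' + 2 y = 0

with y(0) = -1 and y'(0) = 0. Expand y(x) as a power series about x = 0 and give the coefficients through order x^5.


Ansatz: y(x) = sum_{n>=0} a_n x^n, so y'(x) = sum_{n>=1} n a_n x^(n-1) and y''(x) = sum_{n>=2} n(n-1) a_n x^(n-2).
Substitute into P(x) y'' + Q(x) y' + R(x) y = 0 with P(x) = 1, Q(x) = -2x - 2, R(x) = 2, and match powers of x.
Initial conditions: a_0 = -1, a_1 = 0.
Setting the coefficient of each power of x to zero and solving order by order (substituting the coefficients already found):
  x^0: 2 a_2 - 2 a_1 + 2 a_0 = 0  ->  2 a_2 = 2 a_1 - 2 a_0 = 2  ->  a_2 = 1
  x^1: 6 a_3 - 4 a_2 = 0  ->  6 a_3 = 4 a_2 = 4  ->  a_3 = 2/3
  x^2: 12 a_4 - 6 a_3 - 2 a_2 = 0  ->  12 a_4 = 6 a_3 + 2 a_2 = 6  ->  a_4 = 1/2
  x^3: 20 a_5 - 8 a_4 - 4 a_3 = 0  ->  20 a_5 = 8 a_4 + 4 a_3 = 20/3  ->  a_5 = 1/3
Truncated series: y(x) = -1 + x^2 + (2/3) x^3 + (1/2) x^4 + (1/3) x^5 + O(x^6).

a_0 = -1; a_1 = 0; a_2 = 1; a_3 = 2/3; a_4 = 1/2; a_5 = 1/3


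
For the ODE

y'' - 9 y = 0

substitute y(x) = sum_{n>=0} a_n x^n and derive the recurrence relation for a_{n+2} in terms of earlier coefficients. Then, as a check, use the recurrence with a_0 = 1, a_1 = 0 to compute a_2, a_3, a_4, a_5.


Substitute y = sum_n a_n x^n into y'' + (const) y = 0.
y''(x) = sum_{n>=0} (n+2)(n+1) a_{n+2} x^n.
The ODE becomes sum_n [(n+2)(n+1) a_{n+2} - 9 a_n] x^n = 0.
Setting each coefficient to zero gives the recurrence:
  (n+2)(n+1) a_{n+2} - 9 a_n = 0,
  a_{n+2} = 9 / ((n+1)(n+2)) a_n.

Check with a_0 = 1, a_1 = 0 (apply the recurrence for n = 0, 1, 2, 3): a_0 = 1, a_1 = 0, a_2 = 9/2, a_3 = 0, a_4 = 27/8, a_5 = 0.

a_{n+2} = 9/((n+1)(n+2)) * a_n; check: a_0 = 1, a_1 = 0, a_2 = 9/2, a_3 = 0, a_4 = 27/8, a_5 = 0


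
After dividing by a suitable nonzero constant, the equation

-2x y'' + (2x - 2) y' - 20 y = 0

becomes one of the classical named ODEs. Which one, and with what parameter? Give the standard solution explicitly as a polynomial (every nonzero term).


All three coefficients share the factor -2; dividing through by -2 gives  x y'' + (1 - x) y' + 10 y = 0.
This matches the Laguerre equation x y'' + (1 - x) y' + n y = 0 with n = 10; the polynomial solution is L_10(x).
With y = sum_k a_k x^k, matching x^k gives (k+1)k a_{k+1} + (k+1) a_{k+1} - k a_k + n a_k = 0, i.e. (k+1)^2 a_{k+1} = (k - n) a_k = (k - 10) a_k. The right side vanishes at k = 10, so the series terminates at degree 10.
Standard normalization L_n(0) = 1 gives a_0 = 1. Work upward with a_{k+1} = (k - 10) a_k / (k+1)^2:
  a_1 = (0 - 10)(1) / 1^2 = -10/1 = -10
  a_2 = (1 - 10)(-10) / 2^2 = 90/4 = 45/2
  a_3 = (2 - 10)(45/2) / 3^2 = -180/9 = -20
  a_4 = (3 - 10)(-20) / 4^2 = 140/16 = 35/4
  a_5 = (4 - 10)(35/4) / 5^2 = (-105/2)/25 = -21/10
  a_6 = (5 - 10)(-21/10) / 6^2 = (21/2)/36 = 7/24
  a_7 = (6 - 10)(7/24) / 7^2 = (-7/6)/49 = -1/42
  a_8 = (7 - 10)(-1/42) / 8^2 = (1/14)/64 = 1/896
  a_9 = (8 - 10)(1/896) / 9^2 = (-1/448)/81 = -1/36288
  a_10 = (9 - 10)(-1/36288) / 10^2 = (1/36288)/100 = 1/3628800
Hence L_10(x) = x^10/3628800 - x^9/36288 + x^8/896 - x^7/42 + 7 x^6/24 - 21 x^5/10 + 35 x^4/4 - 20 x^3 + 45 x^2/2 - 10 x + 1.

L_10(x); series = x^10/3628800 - x^9/36288 + x^8/896 - x^7/42 + 7 x^6/24 - 21 x^5/10 + 35 x^4/4 - 20 x^3 + 45 x^2/2 - 10 x + 1


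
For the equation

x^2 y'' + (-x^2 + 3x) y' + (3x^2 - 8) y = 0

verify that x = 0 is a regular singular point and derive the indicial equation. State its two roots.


Divide by x^2 to reach normal form y'' + P_1(x) y' + P_2(x) y = 0 with P_1(x) = -1 + 3/x and P_2(x) = 3 - 8/x^2.
x = 0 is a singular point because the y'-coefficient -1 + 3/x has a pole at x = 0 and the y-coefficient 3 - 8/x^2 has a pole at x = 0.
It is a regular singular point because x P_1(x) = p(x) = 3 - x and x^2 P_2(x) = q(x) = 3x^2 - 8 are polynomials, hence analytic at x = 0.
p(0) = 3,  q(0) = -8.
Indicial equation: r(r-1) + p(0) r + q(0) = 0, i.e. r^2 + (p(0) - 1) r + q(0) = 0, i.e. r^2 + 2 r - 8 = 0.
Discriminant: (2)^2 - 4(-8) = 36, so r = (-2 ± 6)/2.
Solving: r_1 = 2, r_2 = -4.

indicial: r^2 + 2 r - 8 = 0; roots r_1 = 2, r_2 = -4


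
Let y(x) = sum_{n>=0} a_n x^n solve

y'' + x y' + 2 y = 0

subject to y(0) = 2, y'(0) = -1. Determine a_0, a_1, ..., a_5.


Ansatz: y(x) = sum_{n>=0} a_n x^n, so y'(x) = sum_{n>=1} n a_n x^(n-1) and y''(x) = sum_{n>=2} n(n-1) a_n x^(n-2).
Substitute into P(x) y'' + Q(x) y' + R(x) y = 0 with P(x) = 1, Q(x) = x, R(x) = 2, and match powers of x.
Initial conditions: a_0 = 2, a_1 = -1.
Setting the coefficient of each power of x to zero and solving order by order (substituting the coefficients already found):
  x^0: 2 a_2 + 2 a_0 = 0  ->  2 a_2 = -2 a_0 = -4  ->  a_2 = -2
  x^1: 6 a_3 + 3 a_1 = 0  ->  6 a_3 = -3 a_1 = 3  ->  a_3 = 1/2
  x^2: 12 a_4 + 4 a_2 = 0  ->  12 a_4 = -4 a_2 = 8  ->  a_4 = 2/3
  x^3: 20 a_5 + 5 a_3 = 0  ->  20 a_5 = -5 a_3 = -5/2  ->  a_5 = -1/8
Truncated series: y(x) = 2 - x - 2 x^2 + (1/2) x^3 + (2/3) x^4 - (1/8) x^5 + O(x^6).

a_0 = 2; a_1 = -1; a_2 = -2; a_3 = 1/2; a_4 = 2/3; a_5 = -1/8


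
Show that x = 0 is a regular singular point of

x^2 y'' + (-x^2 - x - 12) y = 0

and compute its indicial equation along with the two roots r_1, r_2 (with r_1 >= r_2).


Divide by x^2 to reach normal form y'' + P_1(x) y' + P_2(x) y = 0 with P_1(x) = 0 and P_2(x) = -1 - 1/x - 12/x^2.
x = 0 is a singular point because the y-coefficient -1 - 1/x - 12/x^2 has a pole at x = 0.
It is a regular singular point because x P_1(x) = p(x) = 0 and x^2 P_2(x) = q(x) = -x^2 - x - 12 are polynomials, hence analytic at x = 0.
p(0) = 0,  q(0) = -12.
Indicial equation: r(r-1) + p(0) r + q(0) = 0, i.e. r^2 + (p(0) - 1) r + q(0) = 0, i.e. r^2 - 1 r - 12 = 0.
Discriminant: (-1)^2 - 4(-12) = 49, so r = (1 ± 7)/2.
Solving: r_1 = 4, r_2 = -3.

indicial: r^2 - 1 r - 12 = 0; roots r_1 = 4, r_2 = -3


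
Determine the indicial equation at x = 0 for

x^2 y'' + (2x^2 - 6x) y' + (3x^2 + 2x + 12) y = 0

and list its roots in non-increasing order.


Divide by x^2 to reach normal form y'' + P_1(x) y' + P_2(x) y = 0 with P_1(x) = 2 - 6/x and P_2(x) = 3 + 2/x + 12/x^2.
x = 0 is a singular point because the y'-coefficient 2 - 6/x has a pole at x = 0 and the y-coefficient 3 + 2/x + 12/x^2 has a pole at x = 0.
It is a regular singular point because x P_1(x) = p(x) = 2x - 6 and x^2 P_2(x) = q(x) = 3x^2 + 2x + 12 are polynomials, hence analytic at x = 0.
p(0) = -6,  q(0) = 12.
Indicial equation: r(r-1) + p(0) r + q(0) = 0, i.e. r^2 + (p(0) - 1) r + q(0) = 0, i.e. r^2 - 7 r + 12 = 0.
Discriminant: (-7)^2 - 4(12) = 1, so r = (7 ± 1)/2.
Solving: r_1 = 4, r_2 = 3.

indicial: r^2 - 7 r + 12 = 0; roots r_1 = 4, r_2 = 3


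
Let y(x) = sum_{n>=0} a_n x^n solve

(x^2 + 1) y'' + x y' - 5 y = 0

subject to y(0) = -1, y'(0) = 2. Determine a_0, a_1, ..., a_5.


Ansatz: y(x) = sum_{n>=0} a_n x^n, so y'(x) = sum_{n>=1} n a_n x^(n-1) and y''(x) = sum_{n>=2} n(n-1) a_n x^(n-2).
Substitute into P(x) y'' + Q(x) y' + R(x) y = 0 with P(x) = x^2 + 1, Q(x) = x, R(x) = -5, and match powers of x.
Initial conditions: a_0 = -1, a_1 = 2.
Setting the coefficient of each power of x to zero and solving order by order (substituting the coefficients already found):
  x^0: 2 a_2 - 5 a_0 = 0  ->  2 a_2 = 5 a_0 = -5  ->  a_2 = -5/2
  x^1: 6 a_3 - 4 a_1 = 0  ->  6 a_3 = 4 a_1 = 8  ->  a_3 = 4/3
  x^2: 12 a_4 - a_2 = 0  ->  12 a_4 = a_2 = -5/2  ->  a_4 = -5/24
  x^3: 20 a_5 + 4 a_3 = 0  ->  20 a_5 = -4 a_3 = -16/3  ->  a_5 = -4/15
Truncated series: y(x) = -1 + 2 x - (5/2) x^2 + (4/3) x^3 - (5/24) x^4 - (4/15) x^5 + O(x^6).

a_0 = -1; a_1 = 2; a_2 = -5/2; a_3 = 4/3; a_4 = -5/24; a_5 = -4/15


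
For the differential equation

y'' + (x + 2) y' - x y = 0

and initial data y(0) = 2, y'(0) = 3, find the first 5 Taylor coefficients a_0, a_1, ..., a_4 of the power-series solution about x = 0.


Ansatz: y(x) = sum_{n>=0} a_n x^n, so y'(x) = sum_{n>=1} n a_n x^(n-1) and y''(x) = sum_{n>=2} n(n-1) a_n x^(n-2).
Substitute into P(x) y'' + Q(x) y' + R(x) y = 0 with P(x) = 1, Q(x) = x + 2, R(x) = -x, and match powers of x.
Initial conditions: a_0 = 2, a_1 = 3.
Setting the coefficient of each power of x to zero and solving order by order (substituting the coefficients already found):
  x^0: 2 a_2 + 2 a_1 = 0  ->  2 a_2 = -2 a_1 = -6  ->  a_2 = -3
  x^1: 6 a_3 + 4 a_2 + a_1 - a_0 = 0  ->  6 a_3 = -4 a_2 - a_1 + a_0 = 11  ->  a_3 = 11/6
  x^2: 12 a_4 + 6 a_3 + 2 a_2 - a_1 = 0  ->  12 a_4 = -6 a_3 - 2 a_2 + a_1 = -2  ->  a_4 = -1/6
Truncated series: y(x) = 2 + 3 x - 3 x^2 + (11/6) x^3 - (1/6) x^4 + O(x^5).

a_0 = 2; a_1 = 3; a_2 = -3; a_3 = 11/6; a_4 = -1/6


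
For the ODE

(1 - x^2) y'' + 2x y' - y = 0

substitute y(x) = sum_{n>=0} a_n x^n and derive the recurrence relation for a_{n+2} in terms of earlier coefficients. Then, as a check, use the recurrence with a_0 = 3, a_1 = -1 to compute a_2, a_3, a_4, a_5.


Substitute y = sum_n a_n x^n.
(1 - 1 x^2) y'' contributes (n+2)(n+1) a_{n+2} - n(n-1) a_n at x^n.
2 x y'(x) contributes 2 n a_n at x^n.
-y(x) contributes -1 a_n at x^n.
Matching x^n: (n+2)(n+1) a_{n+2} + (-n(n-1) + 2 n - 1) a_n = 0.
Thus a_{n+2} = (n(n-1) - 2 n + 1) / ((n+1)(n+2)) * a_n.

Check with a_0 = 3, a_1 = -1 (apply the recurrence for n = 0, 1, 2, 3): a_0 = 3, a_1 = -1, a_2 = 3/2, a_3 = 1/6, a_4 = -1/8, a_5 = 1/120.

a_(n+2) = (n(n-1) - 2 n + 1) / ((n+1)(n+2)) * a_n; check: a_0 = 3, a_1 = -1, a_2 = 3/2, a_3 = 1/6, a_4 = -1/8, a_5 = 1/120


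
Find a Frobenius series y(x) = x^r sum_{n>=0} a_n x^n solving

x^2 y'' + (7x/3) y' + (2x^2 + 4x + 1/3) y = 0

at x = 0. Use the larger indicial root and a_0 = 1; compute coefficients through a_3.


Write in Frobenius form y'' + (p(x)/x) y' + (q(x)/x^2) y = 0:
  p(x) = 7/3,  q(x) = 2x^2 + 4x + 1/3.
Indicial equation: r(r-1) + (7/3) r + (1/3) = 0 -> roots r_1 = -1/3, r_2 = -1.
Take r = r_1 = -1/3. Let y(x) = x^r sum_{n>=0} a_n x^n with a_0 = 1.
Substitute y = x^r sum a_n x^n and match x^{r+n}. The recurrence is
  D(n) a_n + 4 a_{n-1} + 2 a_{n-2} = 0,  where D(n) = (r+n)(r+n-1) + (7/3)(r+n) + (1/3).
  a_n = [-4 a_{n-1} - 2 a_{n-2}] / D(n).
Since the indicial polynomial factors as (r - r_1)(r - r_2), D(n) = (r_1 + n - r_1)(r_1 + n - r_2) = n(n + 2/3).
Evaluating step by step (a_0 = 1):
  n = 1: D(1) = 1(1 + 2/3) = 5/3; numerator = -4(1) = -4; a_1 = (-4)/(5/3) = -12/5
  n = 2: D(2) = 2(2 + 2/3) = 16/3; numerator = -4(-12/5) - 2(1) = 38/5; a_2 = (38/5)/(16/3) = 57/40
  n = 3: D(3) = 3(3 + 2/3) = 11; numerator = -4(57/40) - 2(-12/5) = -9/10; a_3 = (-9/10)/(11) = -9/110

r = -1/3; a_0 = 1; a_1 = -12/5; a_2 = 57/40; a_3 = -9/110


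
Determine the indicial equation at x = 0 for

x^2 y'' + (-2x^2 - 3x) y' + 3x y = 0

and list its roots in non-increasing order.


Divide by x^2 to reach normal form y'' + P_1(x) y' + P_2(x) y = 0 with P_1(x) = -2 - 3/x and P_2(x) = 3/x.
x = 0 is a singular point because the y'-coefficient -2 - 3/x has a pole at x = 0 and the y-coefficient 3/x has a pole at x = 0.
It is a regular singular point because x P_1(x) = p(x) = -2x - 3 and x^2 P_2(x) = q(x) = 3x are polynomials, hence analytic at x = 0.
p(0) = -3,  q(0) = 0.
Indicial equation: r(r-1) + p(0) r + q(0) = 0, i.e. r^2 + (p(0) - 1) r + q(0) = 0, i.e. r^2 - 4 r = 0.
Discriminant: (-4)^2 - 4(0) = 16, so r = (4 ± 4)/2.
Solving: r_1 = 4, r_2 = 0.

indicial: r^2 - 4 r = 0; roots r_1 = 4, r_2 = 0


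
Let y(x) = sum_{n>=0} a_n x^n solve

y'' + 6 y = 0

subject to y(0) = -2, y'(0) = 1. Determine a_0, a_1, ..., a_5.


Ansatz: y(x) = sum_{n>=0} a_n x^n, so y'(x) = sum_{n>=1} n a_n x^(n-1) and y''(x) = sum_{n>=2} n(n-1) a_n x^(n-2).
Substitute into P(x) y'' + Q(x) y' + R(x) y = 0 with P(x) = 1, Q(x) = 0, R(x) = 6, and match powers of x.
Initial conditions: a_0 = -2, a_1 = 1.
Setting the coefficient of each power of x to zero and solving order by order (substituting the coefficients already found):
  x^0: 2 a_2 + 6 a_0 = 0  ->  2 a_2 = -6 a_0 = 12  ->  a_2 = 6
  x^1: 6 a_3 + 6 a_1 = 0  ->  6 a_3 = -6 a_1 = -6  ->  a_3 = -1
  x^2: 12 a_4 + 6 a_2 = 0  ->  12 a_4 = -6 a_2 = -36  ->  a_4 = -3
  x^3: 20 a_5 + 6 a_3 = 0  ->  20 a_5 = -6 a_3 = 6  ->  a_5 = 3/10
Truncated series: y(x) = -2 + x + 6 x^2 - x^3 - 3 x^4 + (3/10) x^5 + O(x^6).

a_0 = -2; a_1 = 1; a_2 = 6; a_3 = -1; a_4 = -3; a_5 = 3/10


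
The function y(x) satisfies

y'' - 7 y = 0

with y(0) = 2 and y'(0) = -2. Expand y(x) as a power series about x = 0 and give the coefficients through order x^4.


Ansatz: y(x) = sum_{n>=0} a_n x^n, so y'(x) = sum_{n>=1} n a_n x^(n-1) and y''(x) = sum_{n>=2} n(n-1) a_n x^(n-2).
Substitute into P(x) y'' + Q(x) y' + R(x) y = 0 with P(x) = 1, Q(x) = 0, R(x) = -7, and match powers of x.
Initial conditions: a_0 = 2, a_1 = -2.
Setting the coefficient of each power of x to zero and solving order by order (substituting the coefficients already found):
  x^0: 2 a_2 - 7 a_0 = 0  ->  2 a_2 = 7 a_0 = 14  ->  a_2 = 7
  x^1: 6 a_3 - 7 a_1 = 0  ->  6 a_3 = 7 a_1 = -14  ->  a_3 = -7/3
  x^2: 12 a_4 - 7 a_2 = 0  ->  12 a_4 = 7 a_2 = 49  ->  a_4 = 49/12
Truncated series: y(x) = 2 - 2 x + 7 x^2 - (7/3) x^3 + (49/12) x^4 + O(x^5).

a_0 = 2; a_1 = -2; a_2 = 7; a_3 = -7/3; a_4 = 49/12


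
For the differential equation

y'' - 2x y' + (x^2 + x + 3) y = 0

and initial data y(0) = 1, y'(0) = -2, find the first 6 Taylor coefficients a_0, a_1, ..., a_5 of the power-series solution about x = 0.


Ansatz: y(x) = sum_{n>=0} a_n x^n, so y'(x) = sum_{n>=1} n a_n x^(n-1) and y''(x) = sum_{n>=2} n(n-1) a_n x^(n-2).
Substitute into P(x) y'' + Q(x) y' + R(x) y = 0 with P(x) = 1, Q(x) = -2x, R(x) = x^2 + x + 3, and match powers of x.
Initial conditions: a_0 = 1, a_1 = -2.
Setting the coefficient of each power of x to zero and solving order by order (substituting the coefficients already found):
  x^0: 2 a_2 + 3 a_0 = 0  ->  2 a_2 = -3 a_0 = -3  ->  a_2 = -3/2
  x^1: 6 a_3 + a_1 + a_0 = 0  ->  6 a_3 = -a_1 - a_0 = 1  ->  a_3 = 1/6
  x^2: 12 a_4 - a_2 + a_1 + a_0 = 0  ->  12 a_4 = a_2 - a_1 - a_0 = -1/2  ->  a_4 = -1/24
  x^3: 20 a_5 - 3 a_3 + a_2 + a_1 = 0  ->  20 a_5 = 3 a_3 - a_2 - a_1 = 4  ->  a_5 = 1/5
Truncated series: y(x) = 1 - 2 x - (3/2) x^2 + (1/6) x^3 - (1/24) x^4 + (1/5) x^5 + O(x^6).

a_0 = 1; a_1 = -2; a_2 = -3/2; a_3 = 1/6; a_4 = -1/24; a_5 = 1/5


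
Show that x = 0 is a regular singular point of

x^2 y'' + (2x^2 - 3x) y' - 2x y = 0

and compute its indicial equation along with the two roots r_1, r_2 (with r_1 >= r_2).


Divide by x^2 to reach normal form y'' + P_1(x) y' + P_2(x) y = 0 with P_1(x) = 2 - 3/x and P_2(x) = -2/x.
x = 0 is a singular point because the y'-coefficient 2 - 3/x has a pole at x = 0 and the y-coefficient -2/x has a pole at x = 0.
It is a regular singular point because x P_1(x) = p(x) = 2x - 3 and x^2 P_2(x) = q(x) = -2x are polynomials, hence analytic at x = 0.
p(0) = -3,  q(0) = 0.
Indicial equation: r(r-1) + p(0) r + q(0) = 0, i.e. r^2 + (p(0) - 1) r + q(0) = 0, i.e. r^2 - 4 r = 0.
Discriminant: (-4)^2 - 4(0) = 16, so r = (4 ± 4)/2.
Solving: r_1 = 4, r_2 = 0.

indicial: r^2 - 4 r = 0; roots r_1 = 4, r_2 = 0


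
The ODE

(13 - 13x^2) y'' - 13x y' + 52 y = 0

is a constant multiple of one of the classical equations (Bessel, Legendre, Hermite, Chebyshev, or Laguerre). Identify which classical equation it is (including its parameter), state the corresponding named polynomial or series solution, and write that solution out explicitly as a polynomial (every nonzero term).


All three coefficients share the factor 13; dividing through by 13 gives  (1 - x^2) y'' - x y' + 4 y = 0.
This matches the Chebyshev equation (1 - x^2) y'' - x y' + n^2 y = 0 (note the -x y' term, not -2x y') with n^2 = 4, so n = 2; the polynomial solution is T_2(x).
With y = sum_k a_k x^k, matching x^k gives (k+2)(k+1) a_{k+2} = (k^2 - n^2) a_k = (k - 2)(k + 2) a_k. The right side vanishes at k = 2, so the series with the parity of 2 terminates at degree 2.
Standard normalization: leading coefficient of T_n is 2^(n-1), so a_2 = 2^1 = 2. Work downward with a_k = (k+1)(k+2) a_{k+2} / ((k - 2)(k + 2)):
  a_0 = (1)(2)(2) / ((0 - 2)(0 + 2)) = 4/(-4) = -1
Hence T_2(x) = 2 x^2 - 1.

T_2(x); series = 2 x^2 - 1


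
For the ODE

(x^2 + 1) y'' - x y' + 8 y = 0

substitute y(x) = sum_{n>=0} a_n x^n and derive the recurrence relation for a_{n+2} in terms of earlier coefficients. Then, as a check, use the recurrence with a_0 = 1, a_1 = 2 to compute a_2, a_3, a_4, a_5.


Substitute y = sum_n a_n x^n.
(1 + 1 x^2) y'' contributes (n+2)(n+1) a_{n+2} + n(n-1) a_n at x^n.
-x y'(x) contributes -n a_n at x^n.
8 y(x) contributes 8 a_n at x^n.
Matching x^n: (n+2)(n+1) a_{n+2} + (n(n-1) - n + 8) a_n = 0.
Thus a_{n+2} = (-n(n-1) + n - 8) / ((n+1)(n+2)) * a_n.

Check with a_0 = 1, a_1 = 2 (apply the recurrence for n = 0, 1, 2, 3): a_0 = 1, a_1 = 2, a_2 = -4, a_3 = -7/3, a_4 = 8/3, a_5 = 77/60.

a_(n+2) = (-n(n-1) + n - 8) / ((n+1)(n+2)) * a_n; check: a_0 = 1, a_1 = 2, a_2 = -4, a_3 = -7/3, a_4 = 8/3, a_5 = 77/60
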